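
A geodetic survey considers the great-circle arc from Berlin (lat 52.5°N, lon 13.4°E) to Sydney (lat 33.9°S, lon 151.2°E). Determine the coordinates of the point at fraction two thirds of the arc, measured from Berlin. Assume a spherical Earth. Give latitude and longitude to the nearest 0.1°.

Convert each endpoint to a unit vector on the sphere (x = cos φ cos λ, y = cos φ sin λ, z = sin φ).
The central angle between the endpoints is δ = arccos(p₁·p₂) ≈ 2.527 rad (144.8°).
Interpolate at f = 2/3 with slerp weights a = sin((1−f)δ)/sin δ ≈ 1.293, b = sin(fδ)/sin δ ≈ 1.722.
p = a·p₁ + b·p₂ ≈ (-0.487, 0.871, 0.065); φ = arcsin(p_z) ≈ 3.76°, λ = atan2(p_y, p_x) ≈ 119.20°.

≈ lat 3.8°N, lon 119.2°E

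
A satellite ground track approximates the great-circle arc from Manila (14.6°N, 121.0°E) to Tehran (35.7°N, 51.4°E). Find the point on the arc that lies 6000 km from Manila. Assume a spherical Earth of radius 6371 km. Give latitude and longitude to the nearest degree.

Write both endpoints as unit vectors p₁, p₂ with components (cos φ cos λ, cos φ sin λ, sin φ).
The central angle between the endpoints is δ = arccos(p₁·p₂) ≈ 1.136 rad (65.1°). The total great-circle distance is δ·R ≈ 1.136 × 6371 ≈ 7239 km, so the target fraction is f = 6000/7239 ≈ 0.829.
Interpolate at f ≈ 0.829 with slerp weights a = sin((1−f)δ)/sin δ ≈ 0.213, b = sin(fδ)/sin δ ≈ 0.891.
p = a·p₁ + b·p₂ ≈ (0.345, 0.742, 0.574); φ = arcsin(p_z) ≈ 35.02°, λ = atan2(p_y, p_x) ≈ 65.05°.

≈ (35°N, 65°E)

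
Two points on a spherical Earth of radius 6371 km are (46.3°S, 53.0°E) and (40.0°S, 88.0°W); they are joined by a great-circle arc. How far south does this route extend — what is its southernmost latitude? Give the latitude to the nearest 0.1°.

≈ 70.5°S

The great circle lies in the plane with unit normal n̂ = (p₁ × p₂)/|p₁ × p₂|.
Here n̂_z ≈ -0.334; the vertex latitude is φ_max = arccos|n̂_z| ≈ 70.5°.
Check via Clairaut: cos φ_max = |cos φ₁| · sin C = cos(46.3°)·sin(151.1°) ≈ 0.334, again giving ≈ 70.5°.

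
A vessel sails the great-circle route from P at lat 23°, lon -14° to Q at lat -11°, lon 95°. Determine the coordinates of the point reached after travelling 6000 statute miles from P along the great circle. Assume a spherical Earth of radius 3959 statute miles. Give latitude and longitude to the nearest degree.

Convert each endpoint to a unit vector on the sphere (x = cos φ cos λ, y = cos φ sin λ, z = sin φ).
The central angle between the endpoints is δ = arccos(p₁·p₂) ≈ 1.948 rad (111.6°). The total great-circle distance is δ·R ≈ 1.948 × 3959 ≈ 7714 mi, so the target fraction is f = 6000/7714 ≈ 0.778.
Interpolate at f ≈ 0.778 with slerp weights a = sin((1−f)δ)/sin δ ≈ 0.451, b = sin(fδ)/sin δ ≈ 1.074.
p = a·p₁ + b·p₂ ≈ (0.311, 0.950, -0.029); φ = arcsin(p_z) ≈ -1.64°, λ = atan2(p_y, p_x) ≈ 71.86°.

≈ lat -2°, lon 72°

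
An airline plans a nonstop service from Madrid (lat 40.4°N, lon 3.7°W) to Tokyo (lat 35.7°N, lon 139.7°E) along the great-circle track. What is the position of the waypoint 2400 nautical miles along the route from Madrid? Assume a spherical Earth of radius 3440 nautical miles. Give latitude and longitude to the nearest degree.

From cos δ = sin φ₁ sin φ₂ + cos φ₁ cos φ₂ cos Δλ, the central angle is δ ≈ 1.689 rad (96.8°). The total great-circle distance is δ·R ≈ 1.689 × 3440 ≈ 5811 nmi, so the target fraction is f = 2400/5811 ≈ 0.413.
Interpolate at f ≈ 0.413 with slerp weights a = sin((1−f)δ)/sin δ ≈ 0.843, b = sin(fδ)/sin δ ≈ 0.647.
p = a·p₁ + b·p₂ ≈ (0.240, 0.298, 0.924); φ = arcsin(p_z) ≈ 67.49°, λ = atan2(p_y, p_x) ≈ 51.21°.

≈ lat 67°N, lon 51°E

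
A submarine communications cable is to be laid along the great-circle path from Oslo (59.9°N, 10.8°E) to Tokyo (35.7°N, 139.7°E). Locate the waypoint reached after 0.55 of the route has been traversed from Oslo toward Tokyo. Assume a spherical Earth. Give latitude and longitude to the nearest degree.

≈ (64°N, 109°E)

Write both endpoints as unit vectors p₁, p₂ with components (cos φ cos λ, cos φ sin λ, sin φ).
The central angle between the endpoints is δ = arccos(p₁·p₂) ≈ 1.319 rad (75.6°).
Interpolate at f = 0.55 with slerp weights a = sin((1−f)δ)/sin δ ≈ 0.578, b = sin(fδ)/sin δ ≈ 0.685.
p = a·p₁ + b·p₂ ≈ (-0.140, 0.414, 0.899); φ = arcsin(p_z) ≈ 64.08°, λ = atan2(p_y, p_x) ≈ 108.65°.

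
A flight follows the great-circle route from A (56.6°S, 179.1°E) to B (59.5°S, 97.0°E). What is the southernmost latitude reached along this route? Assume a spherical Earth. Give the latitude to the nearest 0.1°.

≈ 64.9°S

The great circle lies in the plane with unit normal n̂ = (p₁ × p₂)/|p₁ × p₂|.
Here n̂_z ≈ -0.424; the vertex latitude is φ_max = arccos|n̂_z| ≈ 64.9°.
Check via Clairaut: cos φ_max = |cos φ₁| · sin C = cos(56.6°)·sin(129.6°) ≈ 0.424, again giving ≈ 64.9°.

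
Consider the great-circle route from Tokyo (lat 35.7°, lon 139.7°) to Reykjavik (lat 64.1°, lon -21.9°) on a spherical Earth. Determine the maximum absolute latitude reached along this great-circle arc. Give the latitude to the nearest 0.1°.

≈ 83.5°

The great circle lies in the plane with unit normal n̂ = (p₁ × p₂)/|p₁ × p₂|.
Here n̂_z ≈ -0.114; the vertex latitude is φ_max = arccos|n̂_z| ≈ 83.5°.
Check via Clairaut: cos φ_max = |cos φ₁| · sin C = cos(35.7°)·sin(8.1°) ≈ 0.114, again giving ≈ 83.5°.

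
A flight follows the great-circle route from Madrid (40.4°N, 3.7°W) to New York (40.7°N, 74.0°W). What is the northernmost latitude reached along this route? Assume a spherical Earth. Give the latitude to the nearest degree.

≈ 46°N

The great circle lies in the plane with unit normal n̂ = (p₁ × p₂)/|p₁ × p₂|.
Here n̂_z ≈ -0.691; the vertex latitude is φ_max = arccos|n̂_z| ≈ 46.3°.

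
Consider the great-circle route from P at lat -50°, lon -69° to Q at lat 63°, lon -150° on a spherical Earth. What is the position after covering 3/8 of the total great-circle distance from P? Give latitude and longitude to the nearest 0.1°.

Write both endpoints as unit vectors p₁, p₂ with components (cos φ cos λ, cos φ sin λ, sin φ).
The central angle between the endpoints is δ = arccos(p₁·p₂) ≈ 2.261 rad (129.6°).
Interpolate at f = 3/8 with slerp weights a = sin((1−f)δ)/sin δ ≈ 1.281, b = sin(fδ)/sin δ ≈ 0.973.
p = a·p₁ + b·p₂ ≈ (-0.087, -0.990, -0.115); φ = arcsin(p_z) ≈ -6.58°, λ = atan2(p_y, p_x) ≈ -95.05°.

≈ lat -6.6°, lon -95.0°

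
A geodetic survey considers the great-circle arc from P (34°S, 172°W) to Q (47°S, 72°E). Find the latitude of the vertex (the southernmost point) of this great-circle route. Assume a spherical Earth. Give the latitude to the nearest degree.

The great circle lies in the plane with unit normal n̂ = (p₁ × p₂)/|p₁ × p₂|.
Here n̂_z ≈ -0.515; the vertex latitude is φ_max = arccos|n̂_z| ≈ 59.0°.
Check via Clairaut: cos φ_max = |cos φ₁| · sin C = cos(34.0°)·sin(141.6°) ≈ 0.515, again giving ≈ 59.0°.

≈ 59°S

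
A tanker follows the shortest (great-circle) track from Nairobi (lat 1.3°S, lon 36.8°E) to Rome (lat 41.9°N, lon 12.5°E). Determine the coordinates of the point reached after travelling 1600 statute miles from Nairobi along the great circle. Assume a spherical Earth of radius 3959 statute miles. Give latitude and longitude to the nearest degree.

Write both endpoints as unit vectors p₁, p₂ with components (cos φ cos λ, cos φ sin λ, sin φ).
The central angle between the endpoints is δ = arccos(p₁·p₂) ≈ 0.846 rad (48.5°). The total great-circle distance is δ·R ≈ 0.846 × 3959 ≈ 3349 mi, so the target fraction is f = 1600/3349 ≈ 0.478.
Interpolate at f ≈ 0.478 with slerp weights a = sin((1−f)δ)/sin δ ≈ 0.571, b = sin(fδ)/sin δ ≈ 0.525.
p = a·p₁ + b·p₂ ≈ (0.839, 0.427, 0.338); φ = arcsin(p_z) ≈ 19.75°, λ = atan2(p_y, p_x) ≈ 26.96°.

≈ lat 20°N, lon 27°E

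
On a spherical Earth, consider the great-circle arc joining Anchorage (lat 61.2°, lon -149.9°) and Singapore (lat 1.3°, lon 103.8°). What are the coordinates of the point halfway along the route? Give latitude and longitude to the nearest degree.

The haversine formula gives a central angle δ ≈ 1.686 rad (96.6°) between the endpoints.
Interpolate at f = 1/2 with slerp weights a = sin((1−f)δ)/sin δ ≈ 0.752, b = sin(fδ)/sin δ ≈ 0.752.
p = a·p₁ + b·p₂ ≈ (-0.493, 0.548, 0.676); φ = arcsin(p_z) ≈ 42.52°, λ = atan2(p_y, p_x) ≈ 131.94°.

≈ lat 43°, lon 132°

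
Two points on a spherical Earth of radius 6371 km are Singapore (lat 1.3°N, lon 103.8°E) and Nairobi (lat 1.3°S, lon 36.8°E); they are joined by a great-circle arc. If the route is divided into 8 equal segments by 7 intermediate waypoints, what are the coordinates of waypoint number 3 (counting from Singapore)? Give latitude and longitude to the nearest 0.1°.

Convert each endpoint to a unit vector on the sphere (x = cos φ cos λ, y = cos φ sin λ, z = sin φ).
The central angle between the endpoints is δ = arccos(p₁·p₂) ≈ 1.170 rad (67.0°).
Interpolate at f = 3/8 with slerp weights a = sin((1−f)δ)/sin δ ≈ 0.725, b = sin(fδ)/sin δ ≈ 0.461.
p = a·p₁ + b·p₂ ≈ (0.196, 0.981, 0.006); φ = arcsin(p_z) ≈ 0.34°, λ = atan2(p_y, p_x) ≈ 78.67°.

≈ lat 0.3°N, lon 78.7°E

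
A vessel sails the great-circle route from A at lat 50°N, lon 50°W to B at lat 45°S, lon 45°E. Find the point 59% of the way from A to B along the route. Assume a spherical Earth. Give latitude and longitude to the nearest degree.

The haversine formula gives a central angle δ ≈ 2.191 rad (125.5°) between the endpoints.
Interpolate at f = 0.59 with slerp weights a = sin((1−f)δ)/sin δ ≈ 0.961, b = sin(fδ)/sin δ ≈ 1.182.
p = a·p₁ + b·p₂ ≈ (0.988, 0.117, -0.099); φ = arcsin(p_z) ≈ -5.69°, λ = atan2(p_y, p_x) ≈ 6.78°.

≈ lat 6°S, lon 7°E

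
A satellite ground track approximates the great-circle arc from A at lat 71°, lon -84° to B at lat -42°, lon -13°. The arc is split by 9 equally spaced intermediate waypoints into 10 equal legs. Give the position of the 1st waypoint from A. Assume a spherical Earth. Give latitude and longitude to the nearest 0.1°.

≈ lat 62.4°, lon -61.0°

Convert each endpoint to a unit vector on the sphere (x = cos φ cos λ, y = cos φ sin λ, z = sin φ).
The central angle between the endpoints is δ = arccos(p₁·p₂) ≈ 2.158 rad (123.6°).
Interpolate at f = 1/10 with slerp weights a = sin((1−f)δ)/sin δ ≈ 1.119, b = sin(fδ)/sin δ ≈ 0.257.
p = a·p₁ + b·p₂ ≈ (0.224, -0.405, 0.886); φ = arcsin(p_z) ≈ 62.40°, λ = atan2(p_y, p_x) ≈ -61.04°.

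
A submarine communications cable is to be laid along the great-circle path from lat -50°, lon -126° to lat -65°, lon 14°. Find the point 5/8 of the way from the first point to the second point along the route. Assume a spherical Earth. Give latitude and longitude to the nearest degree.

Write both endpoints as unit vectors p₁, p₂ with components (cos φ cos λ, cos φ sin λ, sin φ).
The central angle between the endpoints is δ = arccos(p₁·p₂) ≈ 1.063 rad (60.9°).
Interpolate at f = 5/8 with slerp weights a = sin((1−f)δ)/sin δ ≈ 0.444, b = sin(fδ)/sin δ ≈ 0.706.
p = a·p₁ + b·p₂ ≈ (0.122, -0.159, -0.980); φ = arcsin(p_z) ≈ -78.46°, λ = atan2(p_y, p_x) ≈ -52.59°.

≈ lat -78°, lon -53°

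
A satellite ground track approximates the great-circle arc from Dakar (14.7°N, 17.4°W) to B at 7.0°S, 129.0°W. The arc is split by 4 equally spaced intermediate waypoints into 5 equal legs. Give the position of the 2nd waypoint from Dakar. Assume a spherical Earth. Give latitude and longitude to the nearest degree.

≈ 9°N, 63°W

From cos δ = sin φ₁ sin φ₂ + cos φ₁ cos φ₂ cos Δλ, the central angle is δ ≈ 1.965 rad (112.6°).
Interpolate at f = 2/5 with slerp weights a = sin((1−f)δ)/sin δ ≈ 1.001, b = sin(fδ)/sin δ ≈ 0.766.
p = a·p₁ + b·p₂ ≈ (0.445, -0.881, 0.161); φ = arcsin(p_z) ≈ 9.24°, λ = atan2(p_y, p_x) ≈ -63.18°.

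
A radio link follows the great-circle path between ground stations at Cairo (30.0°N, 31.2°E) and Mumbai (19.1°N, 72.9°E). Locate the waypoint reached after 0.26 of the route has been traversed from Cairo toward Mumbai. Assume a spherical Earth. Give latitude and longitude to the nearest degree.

From cos δ = sin φ₁ sin φ₂ + cos φ₁ cos φ₂ cos Δλ, the central angle is δ ≈ 0.685 rad (39.2°).
Interpolate at f = 0.26 with slerp weights a = sin((1−f)δ)/sin δ ≈ 0.767, b = sin(fδ)/sin δ ≈ 0.280.
p = a·p₁ + b·p₂ ≈ (0.646, 0.597, 0.475); φ = arcsin(p_z) ≈ 28.38°, λ = atan2(p_y, p_x) ≈ 42.74°.

≈ 28°N, 43°E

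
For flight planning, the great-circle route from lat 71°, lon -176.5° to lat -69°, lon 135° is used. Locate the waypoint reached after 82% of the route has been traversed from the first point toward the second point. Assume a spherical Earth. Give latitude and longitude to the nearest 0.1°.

The haversine formula gives a central angle δ ≈ 2.507 rad (143.6°) between the endpoints.
Interpolate at f = 0.82 with slerp weights a = sin((1−f)δ)/sin δ ≈ 0.736, b = sin(fδ)/sin δ ≈ 1.493.
p = a·p₁ + b·p₂ ≈ (-0.617, 0.364, -0.698); φ = arcsin(p_z) ≈ -44.24°, λ = atan2(p_y, p_x) ≈ 149.50°.

≈ lat -44.2°, lon 149.5°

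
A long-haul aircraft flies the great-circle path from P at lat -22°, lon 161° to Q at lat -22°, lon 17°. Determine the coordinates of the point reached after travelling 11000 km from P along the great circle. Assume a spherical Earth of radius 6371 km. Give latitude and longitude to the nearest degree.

≈ lat -39°, lon 38°

Write both endpoints as unit vectors p₁, p₂ with components (cos φ cos λ, cos φ sin λ, sin φ).
The central angle between the endpoints is δ = arccos(p₁·p₂) ≈ 2.159 rad (123.7°). The total great-circle distance is δ·R ≈ 2.159 × 6371 ≈ 13757 km, so the target fraction is f = 11000/13757 ≈ 0.800.
Interpolate at f ≈ 0.800 with slerp weights a = sin((1−f)δ)/sin δ ≈ 0.504, b = sin(fδ)/sin δ ≈ 1.188.
p = a·p₁ + b·p₂ ≈ (0.611, 0.474, -0.634); φ = arcsin(p_z) ≈ -39.33°, λ = atan2(p_y, p_x) ≈ 37.81°.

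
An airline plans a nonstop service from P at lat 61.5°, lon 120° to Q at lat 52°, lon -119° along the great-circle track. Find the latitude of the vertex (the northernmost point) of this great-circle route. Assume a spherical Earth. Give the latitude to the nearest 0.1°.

≈ 72.6°

The great circle lies in the plane with unit normal n̂ = (p₁ × p₂)/|p₁ × p₂|.
Here n̂_z ≈ +0.299; the vertex latitude is φ_max = arccos|n̂_z| ≈ 72.6°.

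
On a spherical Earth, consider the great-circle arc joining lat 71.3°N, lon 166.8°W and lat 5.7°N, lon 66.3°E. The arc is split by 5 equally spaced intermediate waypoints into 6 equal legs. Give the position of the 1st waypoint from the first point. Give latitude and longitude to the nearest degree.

≈ lat 75°N, lon 138°E

Write both endpoints as unit vectors p₁, p₂ with components (cos φ cos λ, cos φ sin λ, sin φ).
The central angle between the endpoints is δ = arccos(p₁·p₂) ≈ 1.668 rad (95.6°).
Interpolate at f = 1/6 with slerp weights a = sin((1−f)δ)/sin δ ≈ 0.988, b = sin(fδ)/sin δ ≈ 0.276.
p = a·p₁ + b·p₂ ≈ (-0.198, 0.179, 0.964); φ = arcsin(p_z) ≈ 74.51°, λ = atan2(p_y, p_x) ≈ 137.93°.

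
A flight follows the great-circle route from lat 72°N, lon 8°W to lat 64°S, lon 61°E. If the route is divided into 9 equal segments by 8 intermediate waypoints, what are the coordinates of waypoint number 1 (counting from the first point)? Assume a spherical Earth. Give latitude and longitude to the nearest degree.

Write both endpoints as unit vectors p₁, p₂ with components (cos φ cos λ, cos φ sin λ, sin φ).
The central angle between the endpoints is δ = arccos(p₁·p₂) ≈ 2.509 rad (143.7°).
Interpolate at f = 1/9 with slerp weights a = sin((1−f)δ)/sin δ ≈ 1.336, b = sin(fδ)/sin δ ≈ 0.465.
p = a·p₁ + b·p₂ ≈ (0.508, 0.121, 0.853); φ = arcsin(p_z) ≈ 58.53°, λ = atan2(p_y, p_x) ≈ 13.39°.

≈ lat 59°N, lon 13°E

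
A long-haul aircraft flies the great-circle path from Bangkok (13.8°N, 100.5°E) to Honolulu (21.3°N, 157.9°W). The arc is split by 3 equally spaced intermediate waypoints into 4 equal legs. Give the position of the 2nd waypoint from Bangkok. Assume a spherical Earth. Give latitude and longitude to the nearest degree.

≈ 27°N, 150°E

Write both endpoints as unit vectors p₁, p₂ with components (cos φ cos λ, cos φ sin λ, sin φ).
The central angle between the endpoints is δ = arccos(p₁·p₂) ≈ 1.666 rad (95.5°).
Interpolate at f = 2/4 with slerp weights a = sin((1−f)δ)/sin δ ≈ 0.743, b = sin(fδ)/sin δ ≈ 0.743.
p = a·p₁ + b·p₂ ≈ (-0.773, 0.449, 0.447); φ = arcsin(p_z) ≈ 26.58°, λ = atan2(p_y, p_x) ≈ 149.84°.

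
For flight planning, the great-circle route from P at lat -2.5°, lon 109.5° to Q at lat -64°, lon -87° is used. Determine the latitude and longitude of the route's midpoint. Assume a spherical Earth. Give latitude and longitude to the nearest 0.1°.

Write both endpoints as unit vectors p₁, p₂ with components (cos φ cos λ, cos φ sin λ, sin φ).
The central angle between the endpoints is δ = arccos(p₁·p₂) ≈ 1.961 rad (112.4°).
Interpolate at f = 1/2 with slerp weights a = sin((1−f)δ)/sin δ ≈ 0.899, b = sin(fδ)/sin δ ≈ 0.899.
p = a·p₁ + b·p₂ ≈ (-0.279, 0.453, -0.847); φ = arcsin(p_z) ≈ -57.87°, λ = atan2(p_y, p_x) ≈ 121.64°.

≈ lat -57.9°, lon 121.6°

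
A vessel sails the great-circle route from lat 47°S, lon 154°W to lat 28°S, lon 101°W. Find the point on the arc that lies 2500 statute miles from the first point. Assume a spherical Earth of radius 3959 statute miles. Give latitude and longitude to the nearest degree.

Write both endpoints as unit vectors p₁, p₂ with components (cos φ cos λ, cos φ sin λ, sin φ).
The central angle between the endpoints is δ = arccos(p₁·p₂) ≈ 0.787 rad (45.1°). The total great-circle distance is δ·R ≈ 0.787 × 3959 ≈ 3117 mi, so the target fraction is f = 2500/3117 ≈ 0.802.
Interpolate at f ≈ 0.802 with slerp weights a = sin((1−f)δ)/sin δ ≈ 0.219, b = sin(fδ)/sin δ ≈ 0.833.
p = a·p₁ + b·p₂ ≈ (-0.275, -0.788, -0.551); φ = arcsin(p_z) ≈ -33.46°, λ = atan2(p_y, p_x) ≈ -109.22°.

≈ lat 33°S, lon 109°W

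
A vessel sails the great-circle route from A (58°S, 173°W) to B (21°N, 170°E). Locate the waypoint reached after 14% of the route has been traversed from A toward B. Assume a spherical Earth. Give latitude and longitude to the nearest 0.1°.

≈ (47.1°S, 177.5°W)

Convert each endpoint to a unit vector on the sphere (x = cos φ cos λ, y = cos φ sin λ, z = sin φ).
The central angle between the endpoints is δ = arccos(p₁·p₂) ≈ 1.401 rad (80.3°).
Interpolate at f = 0.14 with slerp weights a = sin((1−f)δ)/sin δ ≈ 0.947, b = sin(fδ)/sin δ ≈ 0.198.
p = a·p₁ + b·p₂ ≈ (-0.680, -0.029, -0.733); φ = arcsin(p_z) ≈ -47.10°, λ = atan2(p_y, p_x) ≈ -177.55°.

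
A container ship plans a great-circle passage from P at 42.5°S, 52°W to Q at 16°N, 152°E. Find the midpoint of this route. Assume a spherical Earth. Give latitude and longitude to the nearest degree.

The haversine formula gives a central angle δ ≈ 2.557 rad (146.5°) between the endpoints.
Interpolate at f = 1/2 with slerp weights a = sin((1−f)δ)/sin δ ≈ 1.734, b = sin(fδ)/sin δ ≈ 1.734.
p = a·p₁ + b·p₂ ≈ (-0.685, -0.225, -0.693); φ = arcsin(p_z) ≈ -43.90°, λ = atan2(p_y, p_x) ≈ -161.82°.

≈ 44°S, 162°W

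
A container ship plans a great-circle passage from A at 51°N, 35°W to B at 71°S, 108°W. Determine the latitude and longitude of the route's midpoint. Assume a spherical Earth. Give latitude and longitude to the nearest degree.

≈ 12°S, 58°W

Write both endpoints as unit vectors p₁, p₂ with components (cos φ cos λ, cos φ sin λ, sin φ).
The central angle between the endpoints is δ = arccos(p₁·p₂) ≈ 2.312 rad (132.4°).
Interpolate at f = 1/2 with slerp weights a = sin((1−f)δ)/sin δ ≈ 1.240, b = sin(fδ)/sin δ ≈ 1.240.
p = a·p₁ + b·p₂ ≈ (0.515, -0.832, -0.209); φ = arcsin(p_z) ≈ -12.05°, λ = atan2(p_y, p_x) ≈ -58.25°.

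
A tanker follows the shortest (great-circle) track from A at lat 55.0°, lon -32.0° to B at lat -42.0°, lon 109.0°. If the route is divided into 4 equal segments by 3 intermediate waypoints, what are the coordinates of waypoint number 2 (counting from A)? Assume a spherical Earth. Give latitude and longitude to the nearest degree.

≈ lat 18°, lon 58°

Convert each endpoint to a unit vector on the sphere (x = cos φ cos λ, y = cos φ sin λ, z = sin φ).
The central angle between the endpoints is δ = arccos(p₁·p₂) ≈ 2.645 rad (151.6°).
Interpolate at f = 2/4 with slerp weights a = sin((1−f)δ)/sin δ ≈ 2.036, b = sin(fδ)/sin δ ≈ 2.036.
p = a·p₁ + b·p₂ ≈ (0.498, 0.812, 0.305); φ = arcsin(p_z) ≈ 17.78°, λ = atan2(p_y, p_x) ≈ 58.48°.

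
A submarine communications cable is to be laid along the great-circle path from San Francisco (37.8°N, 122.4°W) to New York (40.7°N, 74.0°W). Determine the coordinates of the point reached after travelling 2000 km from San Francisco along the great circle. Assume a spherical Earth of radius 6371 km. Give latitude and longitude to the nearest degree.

≈ 42°N, 99°W

Convert each endpoint to a unit vector on the sphere (x = cos φ cos λ, y = cos φ sin λ, z = sin φ).
The central angle between the endpoints is δ = arccos(p₁·p₂) ≈ 0.648 rad (37.1°). The total great-circle distance is δ·R ≈ 0.648 × 6371 ≈ 4127 km, so the target fraction is f = 2000/4127 ≈ 0.485.
Interpolate at f ≈ 0.485 with slerp weights a = sin((1−f)δ)/sin δ ≈ 0.543, b = sin(fδ)/sin δ ≈ 0.512.
p = a·p₁ + b·p₂ ≈ (-0.123, -0.735, 0.667); φ = arcsin(p_z) ≈ 41.80°, λ = atan2(p_y, p_x) ≈ -99.50°.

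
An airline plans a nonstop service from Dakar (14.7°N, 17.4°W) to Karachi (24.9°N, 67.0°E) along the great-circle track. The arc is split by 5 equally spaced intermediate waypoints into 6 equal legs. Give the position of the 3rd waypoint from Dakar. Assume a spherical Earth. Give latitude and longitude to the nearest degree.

Convert each endpoint to a unit vector on the sphere (x = cos φ cos λ, y = cos φ sin λ, z = sin φ).
The central angle between the endpoints is δ = arccos(p₁·p₂) ≈ 1.377 rad (78.9°).
Interpolate at f = 3/6 with slerp weights a = sin((1−f)δ)/sin δ ≈ 0.648, b = sin(fδ)/sin δ ≈ 0.648.
p = a·p₁ + b·p₂ ≈ (0.827, 0.353, 0.437); φ = arcsin(p_z) ≈ 25.91°, λ = atan2(p_y, p_x) ≈ 23.13°.

≈ (26°N, 23°E)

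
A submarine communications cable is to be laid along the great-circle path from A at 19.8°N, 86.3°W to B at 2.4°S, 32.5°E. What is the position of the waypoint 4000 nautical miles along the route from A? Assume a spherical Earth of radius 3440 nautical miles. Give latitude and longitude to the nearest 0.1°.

The haversine formula gives a central angle δ ≈ 2.057 rad (117.8°) between the endpoints. The total great-circle distance is δ·R ≈ 2.057 × 3440 ≈ 7075 nmi, so the target fraction is f = 4000/7075 ≈ 0.565.
Interpolate at f ≈ 0.565 with slerp weights a = sin((1−f)δ)/sin δ ≈ 0.882, b = sin(fδ)/sin δ ≈ 1.038.
p = a·p₁ + b·p₂ ≈ (0.928, -0.271, 0.255); φ = arcsin(p_z) ≈ 14.78°, λ = atan2(p_y, p_x) ≈ -16.25°.

≈ 14.8°N, 16.2°W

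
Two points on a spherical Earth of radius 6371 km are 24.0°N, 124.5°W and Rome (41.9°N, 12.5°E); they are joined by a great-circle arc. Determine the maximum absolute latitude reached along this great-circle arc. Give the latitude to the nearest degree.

≈ 62°N

The great circle lies in the plane with unit normal n̂ = (p₁ × p₂)/|p₁ × p₂|.
Here n̂_z ≈ +0.476; the vertex latitude is φ_max = arccos|n̂_z| ≈ 61.6°.
Check via Clairaut: cos φ_max = |cos φ₁| · sin C = cos(24.0°)·sin(31.4°) ≈ 0.476, again giving ≈ 61.6°.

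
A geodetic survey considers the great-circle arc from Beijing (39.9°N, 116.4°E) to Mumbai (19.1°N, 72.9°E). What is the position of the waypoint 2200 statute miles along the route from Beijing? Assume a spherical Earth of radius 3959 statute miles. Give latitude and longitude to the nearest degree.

≈ (26°N, 82°E)

Convert each endpoint to a unit vector on the sphere (x = cos φ cos λ, y = cos φ sin λ, z = sin φ).
The central angle between the endpoints is δ = arccos(p₁·p₂) ≈ 0.744 rad (42.6°). The total great-circle distance is δ·R ≈ 0.744 × 3959 ≈ 2946 mi, so the target fraction is f = 2200/2946 ≈ 0.747.
Interpolate at f ≈ 0.747 with slerp weights a = sin((1−f)δ)/sin δ ≈ 0.276, b = sin(fδ)/sin δ ≈ 0.779.
p = a·p₁ + b·p₂ ≈ (0.122, 0.893, 0.432); φ = arcsin(p_z) ≈ 25.61°, λ = atan2(p_y, p_x) ≈ 82.22°.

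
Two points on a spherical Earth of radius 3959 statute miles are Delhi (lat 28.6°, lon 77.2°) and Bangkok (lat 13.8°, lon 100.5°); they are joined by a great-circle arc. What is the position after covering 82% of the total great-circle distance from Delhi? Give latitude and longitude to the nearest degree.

The haversine formula gives a central angle δ ≈ 0.457 rad (26.2°) between the endpoints.
Interpolate at f = 0.82 with slerp weights a = sin((1−f)δ)/sin δ ≈ 0.186, b = sin(fδ)/sin δ ≈ 0.830.
p = a·p₁ + b·p₂ ≈ (-0.111, 0.952, 0.287); φ = arcsin(p_z) ≈ 16.68°, λ = atan2(p_y, p_x) ≈ 96.63°.

≈ lat 17°, lon 97°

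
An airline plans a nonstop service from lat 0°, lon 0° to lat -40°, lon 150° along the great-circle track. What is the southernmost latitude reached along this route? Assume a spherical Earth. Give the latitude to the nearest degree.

≈ -59°

The great circle lies in the plane with unit normal n̂ = (p₁ × p₂)/|p₁ × p₂|.
Here n̂_z ≈ +0.512; the vertex latitude is φ_max = arccos|n̂_z| ≈ 59.2°.
Check via Clairaut: cos φ_max = |cos φ₁| · sin C = cos(0.0°)·sin(149.2°) ≈ 0.512, again giving ≈ 59.2°.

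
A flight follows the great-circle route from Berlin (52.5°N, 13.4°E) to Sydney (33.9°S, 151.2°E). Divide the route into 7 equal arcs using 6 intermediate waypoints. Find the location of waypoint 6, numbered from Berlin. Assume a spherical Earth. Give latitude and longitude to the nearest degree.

≈ 18°S, 136°E

Convert each endpoint to a unit vector on the sphere (x = cos φ cos λ, y = cos φ sin λ, z = sin φ).
The central angle between the endpoints is δ = arccos(p₁·p₂) ≈ 2.527 rad (144.8°).
Interpolate at f = 6/7 with slerp weights a = sin((1−f)δ)/sin δ ≈ 0.612, b = sin(fδ)/sin δ ≈ 1.436.
p = a·p₁ + b·p₂ ≈ (-0.682, 0.660, -0.315); φ = arcsin(p_z) ≈ -18.36°, λ = atan2(p_y, p_x) ≈ 135.91°.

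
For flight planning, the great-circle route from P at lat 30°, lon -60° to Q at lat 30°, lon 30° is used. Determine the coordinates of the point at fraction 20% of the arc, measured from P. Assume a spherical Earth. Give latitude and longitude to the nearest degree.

≈ lat 36°, lon -43°

Write both endpoints as unit vectors p₁, p₂ with components (cos φ cos λ, cos φ sin λ, sin φ).
The central angle between the endpoints is δ = arccos(p₁·p₂) ≈ 1.318 rad (75.5°).
Interpolate at f = 0.20 with slerp weights a = sin((1−f)δ)/sin δ ≈ 0.898, b = sin(fδ)/sin δ ≈ 0.269.
p = a·p₁ + b·p₂ ≈ (0.591, -0.557, 0.584); φ = arcsin(p_z) ≈ 35.71°, λ = atan2(p_y, p_x) ≈ -43.32°.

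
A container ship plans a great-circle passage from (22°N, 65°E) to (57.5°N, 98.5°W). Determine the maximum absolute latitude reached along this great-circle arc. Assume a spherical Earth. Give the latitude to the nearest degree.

≈ 82°N

The great circle lies in the plane with unit normal n̂ = (p₁ × p₂)/|p₁ × p₂|.
Here n̂_z ≈ -0.143; the vertex latitude is φ_max = arccos|n̂_z| ≈ 81.8°.
Check via Clairaut: cos φ_max = |cos φ₁| · sin C = cos(22.0°)·sin(8.9°) ≈ 0.143, again giving ≈ 81.8°.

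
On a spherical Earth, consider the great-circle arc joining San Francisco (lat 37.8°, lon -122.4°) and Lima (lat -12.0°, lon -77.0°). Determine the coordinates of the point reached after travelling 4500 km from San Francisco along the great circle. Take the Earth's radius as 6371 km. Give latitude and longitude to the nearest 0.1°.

≈ lat 7.8°, lon -92.3°

Write both endpoints as unit vectors p₁, p₂ with components (cos φ cos λ, cos φ sin λ, sin φ).
The central angle between the endpoints is δ = arccos(p₁·p₂) ≈ 1.143 rad (65.5°). The total great-circle distance is δ·R ≈ 1.143 × 6371 ≈ 7279 km, so the target fraction is f = 4500/7279 ≈ 0.618.
Interpolate at f ≈ 0.618 with slerp weights a = sin((1−f)δ)/sin δ ≈ 0.464, b = sin(fδ)/sin δ ≈ 0.713.
p = a·p₁ + b·p₂ ≈ (-0.040, -0.990, 0.136); φ = arcsin(p_z) ≈ 7.84°, λ = atan2(p_y, p_x) ≈ -92.29°.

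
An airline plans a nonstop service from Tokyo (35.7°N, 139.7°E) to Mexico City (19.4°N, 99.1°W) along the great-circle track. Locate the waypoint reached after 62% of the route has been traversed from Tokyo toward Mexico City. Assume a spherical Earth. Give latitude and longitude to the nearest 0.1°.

Convert each endpoint to a unit vector on the sphere (x = cos φ cos λ, y = cos φ sin λ, z = sin φ).
The central angle between the endpoints is δ = arccos(p₁·p₂) ≈ 1.775 rad (101.7°).
Interpolate at f = 0.62 with slerp weights a = sin((1−f)δ)/sin δ ≈ 0.638, b = sin(fδ)/sin δ ≈ 0.910.
p = a·p₁ + b·p₂ ≈ (-0.531, -0.513, 0.675); φ = arcsin(p_z) ≈ 42.42°, λ = atan2(p_y, p_x) ≈ -135.99°.

≈ 42.4°N, 136.0°W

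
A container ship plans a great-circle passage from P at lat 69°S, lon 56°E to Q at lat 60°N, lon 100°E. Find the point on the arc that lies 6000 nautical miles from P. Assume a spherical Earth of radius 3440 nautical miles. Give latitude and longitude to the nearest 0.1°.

≈ lat 28.2°N, lon 87.9°E

From cos δ = sin φ₁ sin φ₂ + cos φ₁ cos φ₂ cos Δλ, the central angle is δ ≈ 2.318 rad (132.8°). The total great-circle distance is δ·R ≈ 2.318 × 3440 ≈ 7974 nmi, so the target fraction is f = 6000/7974 ≈ 0.752.
Interpolate at f ≈ 0.752 with slerp weights a = sin((1−f)δ)/sin δ ≈ 0.740, b = sin(fδ)/sin δ ≈ 1.343.
p = a·p₁ + b·p₂ ≈ (0.032, 0.881, 0.472); φ = arcsin(p_z) ≈ 28.16°, λ = atan2(p_y, p_x) ≈ 87.94°.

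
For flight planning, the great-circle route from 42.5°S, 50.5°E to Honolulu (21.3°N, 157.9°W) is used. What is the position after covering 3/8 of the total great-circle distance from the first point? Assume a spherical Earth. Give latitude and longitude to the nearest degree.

≈ 45°S, 131°E

Convert each endpoint to a unit vector on the sphere (x = cos φ cos λ, y = cos φ sin λ, z = sin φ).
The central angle between the endpoints is δ = arccos(p₁·p₂) ≈ 2.586 rad (148.2°).
Interpolate at f = 3/8 with slerp weights a = sin((1−f)δ)/sin δ ≈ 1.894, b = sin(fδ)/sin δ ≈ 1.564.
p = a·p₁ + b·p₂ ≈ (-0.462, 0.529, -0.712); φ = arcsin(p_z) ≈ -45.37°, λ = atan2(p_y, p_x) ≈ 131.09°.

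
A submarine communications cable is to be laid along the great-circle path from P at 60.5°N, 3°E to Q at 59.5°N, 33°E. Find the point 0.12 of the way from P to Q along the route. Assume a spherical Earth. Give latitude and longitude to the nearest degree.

Write both endpoints as unit vectors p₁, p₂ with components (cos φ cos λ, cos φ sin λ, sin φ).
The central angle between the endpoints is δ = arccos(p₁·p₂) ≈ 0.260 rad (14.9°).
Interpolate at f = 0.12 with slerp weights a = sin((1−f)δ)/sin δ ≈ 0.882, b = sin(fδ)/sin δ ≈ 0.121.
p = a·p₁ + b·p₂ ≈ (0.485, 0.056, 0.872); φ = arcsin(p_z) ≈ 60.74°, λ = atan2(p_y, p_x) ≈ 6.61°.

≈ 61°N, 7°E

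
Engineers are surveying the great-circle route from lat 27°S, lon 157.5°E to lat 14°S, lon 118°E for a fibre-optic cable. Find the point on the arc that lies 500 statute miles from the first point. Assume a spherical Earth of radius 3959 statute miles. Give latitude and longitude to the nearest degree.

≈ lat 25°S, lon 150°E

Convert each endpoint to a unit vector on the sphere (x = cos φ cos λ, y = cos φ sin λ, z = sin φ).
The central angle between the endpoints is δ = arccos(p₁·p₂) ≈ 0.681 rad (39.0°). The total great-circle distance is δ·R ≈ 0.681 × 3959 ≈ 2696 mi, so the target fraction is f = 500/2696 ≈ 0.185.
Interpolate at f ≈ 0.185 with slerp weights a = sin((1−f)δ)/sin δ ≈ 0.837, b = sin(fδ)/sin δ ≈ 0.200.
p = a·p₁ + b·p₂ ≈ (-0.780, 0.457, -0.428); φ = arcsin(p_z) ≈ -25.35°, λ = atan2(p_y, p_x) ≈ 149.65°.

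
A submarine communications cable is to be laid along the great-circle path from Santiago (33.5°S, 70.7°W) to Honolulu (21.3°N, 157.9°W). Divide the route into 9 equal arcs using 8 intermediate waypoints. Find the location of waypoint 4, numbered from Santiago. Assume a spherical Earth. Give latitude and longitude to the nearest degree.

Convert each endpoint to a unit vector on the sphere (x = cos φ cos λ, y = cos φ sin λ, z = sin φ).
The central angle between the endpoints is δ = arccos(p₁·p₂) ≈ 1.734 rad (99.4°).
Interpolate at f = 4/9 with slerp weights a = sin((1−f)δ)/sin δ ≈ 0.832, b = sin(fδ)/sin δ ≈ 0.706.
p = a·p₁ + b·p₂ ≈ (-0.380, -0.902, -0.203); φ = arcsin(p_z) ≈ -11.70°, λ = atan2(p_y, p_x) ≈ -112.84°.

≈ 12°S, 113°W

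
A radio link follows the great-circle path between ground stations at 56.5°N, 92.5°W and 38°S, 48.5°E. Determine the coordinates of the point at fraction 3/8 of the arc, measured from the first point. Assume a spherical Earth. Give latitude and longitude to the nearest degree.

Convert each endpoint to a unit vector on the sphere (x = cos φ cos λ, y = cos φ sin λ, z = sin φ).
The central angle between the endpoints is δ = arccos(p₁·p₂) ≈ 2.589 rad (148.4°).
Interpolate at f = 3/8 with slerp weights a = sin((1−f)δ)/sin δ ≈ 1.904, b = sin(fδ)/sin δ ≈ 1.574.
p = a·p₁ + b·p₂ ≈ (0.776, -0.121, 0.619); φ = arcsin(p_z) ≈ 38.25°, λ = atan2(p_y, p_x) ≈ -8.88°.

≈ 38°N, 9°W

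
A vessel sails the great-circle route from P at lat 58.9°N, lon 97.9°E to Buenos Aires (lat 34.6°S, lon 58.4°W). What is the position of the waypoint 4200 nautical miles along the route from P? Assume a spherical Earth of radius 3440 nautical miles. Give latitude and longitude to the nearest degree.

≈ lat 40°N, lon 25°W

Convert each endpoint to a unit vector on the sphere (x = cos φ cos λ, y = cos φ sin λ, z = sin φ).
The central angle between the endpoints is δ = arccos(p₁·p₂) ≈ 2.637 rad (151.1°). The total great-circle distance is δ·R ≈ 2.637 × 3440 ≈ 9073 nmi, so the target fraction is f = 4200/9073 ≈ 0.463.
Interpolate at f ≈ 0.463 with slerp weights a = sin((1−f)δ)/sin δ ≈ 2.045, b = sin(fδ)/sin δ ≈ 1.944.
p = a·p₁ + b·p₂ ≈ (0.693, -0.317, 0.647); φ = arcsin(p_z) ≈ 40.32°, λ = atan2(p_y, p_x) ≈ -24.55°.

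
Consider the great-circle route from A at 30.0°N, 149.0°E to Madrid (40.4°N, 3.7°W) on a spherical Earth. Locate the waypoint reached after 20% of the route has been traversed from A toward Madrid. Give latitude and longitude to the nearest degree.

The haversine formula gives a central angle δ ≈ 1.836 rad (105.2°) between the endpoints.
Interpolate at f = 0.20 with slerp weights a = sin((1−f)δ)/sin δ ≈ 1.031, b = sin(fδ)/sin δ ≈ 0.372.
p = a·p₁ + b·p₂ ≈ (-0.483, 0.441, 0.756); φ = arcsin(p_z) ≈ 49.16°, λ = atan2(p_y, p_x) ≈ 137.54°.

≈ 49°N, 138°E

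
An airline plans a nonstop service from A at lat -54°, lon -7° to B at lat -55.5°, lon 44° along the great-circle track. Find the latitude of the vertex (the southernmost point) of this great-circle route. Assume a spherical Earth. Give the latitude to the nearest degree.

The great circle lies in the plane with unit normal n̂ = (p₁ × p₂)/|p₁ × p₂|.
Here n̂_z ≈ +0.537; the vertex latitude is φ_max = arccos|n̂_z| ≈ 57.5°.
Check via Clairaut: cos φ_max = |cos φ₁| · sin C = cos(54.0°)·sin(114.0°) ≈ 0.537, again giving ≈ 57.5°.

≈ -58°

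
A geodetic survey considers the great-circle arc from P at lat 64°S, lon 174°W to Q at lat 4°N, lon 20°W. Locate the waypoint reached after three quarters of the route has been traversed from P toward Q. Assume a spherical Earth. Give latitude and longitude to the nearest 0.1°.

≈ lat 24.6°S, lon 26.7°W

From cos δ = sin φ₁ sin φ₂ + cos φ₁ cos φ₂ cos Δλ, the central angle is δ ≈ 2.044 rad (117.1°).
Interpolate at f = 3/4 with slerp weights a = sin((1−f)δ)/sin δ ≈ 0.549, b = sin(fδ)/sin δ ≈ 1.123.
p = a·p₁ + b·p₂ ≈ (0.813, -0.408, -0.416); φ = arcsin(p_z) ≈ -24.55°, λ = atan2(p_y, p_x) ≈ -26.67°.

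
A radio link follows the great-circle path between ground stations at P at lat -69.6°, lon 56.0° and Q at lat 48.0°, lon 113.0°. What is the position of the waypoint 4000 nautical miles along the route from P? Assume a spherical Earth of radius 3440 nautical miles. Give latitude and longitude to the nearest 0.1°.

Convert each endpoint to a unit vector on the sphere (x = cos φ cos λ, y = cos φ sin λ, z = sin φ).
The central angle between the endpoints is δ = arccos(p₁·p₂) ≈ 2.177 rad (124.7°). The total great-circle distance is δ·R ≈ 2.177 × 3440 ≈ 7488 nmi, so the target fraction is f = 4000/7488 ≈ 0.534.
Interpolate at f ≈ 0.534 with slerp weights a = sin((1−f)δ)/sin δ ≈ 1.033, b = sin(fδ)/sin δ ≈ 1.117.
p = a·p₁ + b·p₂ ≈ (-0.091, 0.986, -0.138); φ = arcsin(p_z) ≈ -7.94°, λ = atan2(p_y, p_x) ≈ 95.25°.

≈ lat -7.9°, lon 95.3°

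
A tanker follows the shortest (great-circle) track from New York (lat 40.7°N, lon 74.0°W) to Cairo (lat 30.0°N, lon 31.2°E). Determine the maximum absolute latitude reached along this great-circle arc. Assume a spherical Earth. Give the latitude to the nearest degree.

The great circle lies in the plane with unit normal n̂ = (p₁ × p₂)/|p₁ × p₂|.
Here n̂_z ≈ +0.641; the vertex latitude is φ_max = arccos|n̂_z| ≈ 50.1°.
Check via Clairaut: cos φ_max = |cos φ₁| · sin C = cos(40.7°)·sin(57.8°) ≈ 0.641, again giving ≈ 50.1°.

≈ 50°N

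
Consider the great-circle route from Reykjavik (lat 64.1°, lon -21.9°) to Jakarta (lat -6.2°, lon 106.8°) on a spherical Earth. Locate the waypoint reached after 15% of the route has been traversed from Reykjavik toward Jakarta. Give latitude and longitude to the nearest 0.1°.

The haversine formula gives a central angle δ ≈ 1.948 rad (111.6°) between the endpoints.
Interpolate at f = 0.15 with slerp weights a = sin((1−f)δ)/sin δ ≈ 1.072, b = sin(fδ)/sin δ ≈ 0.310.
p = a·p₁ + b·p₂ ≈ (0.345, 0.120, 0.931); φ = arcsin(p_z) ≈ 68.55°, λ = atan2(p_y, p_x) ≈ 19.21°.

≈ lat 68.5°, lon 19.2°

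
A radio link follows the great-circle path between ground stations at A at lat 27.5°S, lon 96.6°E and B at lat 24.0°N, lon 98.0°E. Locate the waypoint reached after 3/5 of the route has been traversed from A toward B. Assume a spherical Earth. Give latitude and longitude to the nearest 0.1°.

From cos δ = sin φ₁ sin φ₂ + cos φ₁ cos φ₂ cos Δλ, the central angle is δ ≈ 0.899 rad (51.5°).
Interpolate at f = 3/5 with slerp weights a = sin((1−f)δ)/sin δ ≈ 0.450, b = sin(fδ)/sin δ ≈ 0.656.
p = a·p₁ + b·p₂ ≈ (-0.129, 0.990, 0.059); φ = arcsin(p_z) ≈ 3.40°, λ = atan2(p_y, p_x) ≈ 97.44°.

≈ lat 3.4°N, lon 97.4°E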